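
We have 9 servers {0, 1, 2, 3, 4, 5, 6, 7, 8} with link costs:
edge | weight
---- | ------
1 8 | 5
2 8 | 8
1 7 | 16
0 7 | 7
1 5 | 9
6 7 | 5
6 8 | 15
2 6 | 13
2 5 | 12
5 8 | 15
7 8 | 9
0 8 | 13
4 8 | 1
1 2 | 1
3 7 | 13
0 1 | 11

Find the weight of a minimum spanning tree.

Grow the tree from 4 using Prim:
Step 1: cheapest edge leaving the tree is 4 8 (1); add 8.
Step 2: cheapest edge leaving the tree is 1 8 (5); add 1.
Step 3: cheapest edge leaving the tree is 1 2 (1); add 2.
Step 4: cheapest edge leaving the tree is 1 5 (9); add 5.
Step 5: cheapest edge leaving the tree is 7 8 (9); add 7.
Step 6: cheapest edge leaving the tree is 6 7 (5); add 6.
Step 7: cheapest edge leaving the tree is 0 7 (7); add 0.
Step 8: cheapest edge leaving the tree is 3 7 (13); add 3.
MST edges: 4 8, 1 8, 1 2, 1 5, 7 8, 6 7, 0 7, 3 7; total weight 1+5+1+9+9+5+7+13 = 50.

50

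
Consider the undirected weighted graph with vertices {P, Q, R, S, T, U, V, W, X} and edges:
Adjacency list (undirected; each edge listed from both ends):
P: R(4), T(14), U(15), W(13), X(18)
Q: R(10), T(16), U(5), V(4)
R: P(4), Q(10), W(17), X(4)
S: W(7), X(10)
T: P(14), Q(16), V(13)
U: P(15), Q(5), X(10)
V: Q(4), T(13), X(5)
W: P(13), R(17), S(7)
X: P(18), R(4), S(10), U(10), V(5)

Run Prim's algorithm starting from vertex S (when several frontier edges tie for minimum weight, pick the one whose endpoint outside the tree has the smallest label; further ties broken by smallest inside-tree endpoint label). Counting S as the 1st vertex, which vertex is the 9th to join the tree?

Prim's algorithm from S:
Step 1: cheapest edge leaving the tree is S—W (7); add W.
Step 2: cheapest edge leaving the tree is S—X (10); add X.
Step 3: cheapest edge leaving the tree is R—X (4); add R.
Step 4: cheapest edge leaving the tree is P—R (4); add P.
Step 5: cheapest edge leaving the tree is V—X (5); add V.
Step 6: cheapest edge leaving the tree is Q—V (4); add Q.
Step 7: cheapest edge leaving the tree is Q—U (5); add U.
Step 8: cheapest edge leaving the tree is T—V (13); add T.
Vertex order: S, W, X, R, P, V, Q, U, T. The 9th vertex is T.

T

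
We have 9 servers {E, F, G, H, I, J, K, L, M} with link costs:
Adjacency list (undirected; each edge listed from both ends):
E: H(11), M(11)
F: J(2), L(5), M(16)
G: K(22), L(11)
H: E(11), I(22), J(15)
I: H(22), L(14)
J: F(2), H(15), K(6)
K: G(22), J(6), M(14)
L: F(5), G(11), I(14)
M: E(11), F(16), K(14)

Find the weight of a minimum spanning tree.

Prim's algorithm from J:
Step 1: cheapest edge leaving the tree is F J (2); add F.
Step 2: cheapest edge leaving the tree is F L (5); add L.
Step 3: cheapest edge leaving the tree is J K (6); add K.
Step 4: cheapest edge leaving the tree is G L (11); add G.
Step 5: cheapest edge leaving the tree is I L (14); add I.
Step 6: cheapest edge leaving the tree is K M (14); add M.
Step 7: cheapest edge leaving the tree is E M (11); add E.
Step 8: cheapest edge leaving the tree is E H (11); add H.
MST edges: F J, F L, J K, G L, I L, K M, E M, E H; total weight 2+5+6+11+14+14+11+11 = 74.

74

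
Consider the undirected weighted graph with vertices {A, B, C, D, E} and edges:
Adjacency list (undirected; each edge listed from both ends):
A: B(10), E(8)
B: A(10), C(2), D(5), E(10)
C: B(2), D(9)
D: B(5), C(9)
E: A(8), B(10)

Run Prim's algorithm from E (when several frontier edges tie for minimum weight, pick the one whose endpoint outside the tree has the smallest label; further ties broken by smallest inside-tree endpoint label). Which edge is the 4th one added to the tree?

Prim, starting at E.
Step 1: frontier [A–E 8, B–E 10] → take A–E (8); add A.
Step 2: frontier [A–B 10, B–E 10] → take A–B (10); add B.
Step 3: frontier [B–C 2, B–D 5] → take B–C (2); add C.
Step 4: frontier [B–D 5, C–D 9] → take B–D (5); add D.
The 4th edge added is B–D.

B-D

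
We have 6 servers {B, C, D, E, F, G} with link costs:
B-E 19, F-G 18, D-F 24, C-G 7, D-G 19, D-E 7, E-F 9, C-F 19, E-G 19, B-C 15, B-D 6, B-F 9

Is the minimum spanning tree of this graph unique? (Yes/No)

Kruskal's algorithm — process edges by increasing weight (ties by edge label):
B-D (6): add. Components now {B,D} {C} {E} {F} {G}
C-G (7): add. Components now {B,D} {C,G} {E} {F}
D-E (7): add. Components now {B,D,E} {C,G} {F}
B-F (9): add. Components now {B,D,E,F} {C,G}
E-F (9): skip — E and F already connected.
B-C (15): add. Components now {B,C,D,E,F,G}
Non-tree edge E-F has weight 9, equal to the heaviest edge on its tree cycle — swapping gives another MST of the same weight. Not unique.

No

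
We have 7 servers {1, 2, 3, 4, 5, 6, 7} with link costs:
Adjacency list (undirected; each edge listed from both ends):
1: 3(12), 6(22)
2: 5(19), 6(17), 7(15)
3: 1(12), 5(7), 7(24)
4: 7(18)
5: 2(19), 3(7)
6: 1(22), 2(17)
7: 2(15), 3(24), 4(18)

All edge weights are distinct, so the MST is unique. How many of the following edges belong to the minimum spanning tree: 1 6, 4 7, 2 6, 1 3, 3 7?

Kruskal's algorithm — process edges by increasing weight (ties by edge label):
3 5 (7): add. Components now {1} {2} {3,5} {4} {6} {7}
1 3 (12): add. Components now {1,3,5} {2} {4} {6} {7}
2 7 (15): add. Components now {1,3,5} {2,7} {4} {6}
2 6 (17): add. Components now {1,3,5} {2,6,7} {4}
4 7 (18): add. Components now {1,3,5} {2,4,6,7}
2 5 (19): add. Components now {1,2,3,4,5,6,7}
MST edge set: {3 5, 1 3, 2 7, 2 6, 4 7, 2 5}.
Of the listed edges, {4 7, 2 6, 1 3} are in the MST → 3.

3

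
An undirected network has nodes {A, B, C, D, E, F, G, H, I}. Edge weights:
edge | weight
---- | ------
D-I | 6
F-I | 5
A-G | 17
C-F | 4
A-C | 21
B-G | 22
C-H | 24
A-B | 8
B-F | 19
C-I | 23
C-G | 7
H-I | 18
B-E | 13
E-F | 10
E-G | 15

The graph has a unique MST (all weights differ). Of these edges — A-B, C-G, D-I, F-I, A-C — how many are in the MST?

4

Kruskal's algorithm — process edges by increasing weight (ties by edge label):
C-F (4): add — endpoints in different components.
F-I (5): add — endpoints in different components.
D-I (6): add — endpoints in different components.
C-G (7): add — endpoints in different components.
A-B (8): add — endpoints in different components.
E-F (10): add — endpoints in different components.
B-E (13): add — endpoints in different components.
E-G (15): skip — E and G already connected.
A-G (17): skip — A and G already connected.
H-I (18): add — endpoints in different components.
MST edge set: {C-F, F-I, D-I, C-G, A-B, E-F, B-E, H-I}.
Of the listed edges, {A-B, C-G, D-I, F-I} are in the MST → 4.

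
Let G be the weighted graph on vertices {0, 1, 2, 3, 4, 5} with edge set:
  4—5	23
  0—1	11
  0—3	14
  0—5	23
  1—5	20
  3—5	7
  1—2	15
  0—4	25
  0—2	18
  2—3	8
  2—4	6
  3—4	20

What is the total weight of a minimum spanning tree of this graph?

46

Prim's algorithm from 2:
Step 1: cheapest edge leaving the tree is 2—4 (6); add 4.
Step 2: cheapest edge leaving the tree is 2—3 (8); add 3.
Step 3: cheapest edge leaving the tree is 3—5 (7); add 5.
Step 4: cheapest edge leaving the tree is 0—3 (14); add 0.
Step 5: cheapest edge leaving the tree is 0—1 (11); add 1.
MST edges: 2—4, 2—3, 3—5, 0—3, 0—1; total weight 6+8+7+14+11 = 46.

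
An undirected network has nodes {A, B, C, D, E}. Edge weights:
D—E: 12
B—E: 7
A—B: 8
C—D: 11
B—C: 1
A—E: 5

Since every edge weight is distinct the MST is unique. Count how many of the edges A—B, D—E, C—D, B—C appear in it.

Kruskal: consider edges lightest-first.
B—C (1): add — endpoints in different components.
A—E (5): add — endpoints in different components.
B—E (7): add — endpoints in different components.
A—B (8): skip — A and B already connected.
C—D (11): add — endpoints in different components.
MST edge set: {B—C, A—E, B—E, C—D}.
Of the listed edges, {C—D, B—C} are in the MST → 2.

2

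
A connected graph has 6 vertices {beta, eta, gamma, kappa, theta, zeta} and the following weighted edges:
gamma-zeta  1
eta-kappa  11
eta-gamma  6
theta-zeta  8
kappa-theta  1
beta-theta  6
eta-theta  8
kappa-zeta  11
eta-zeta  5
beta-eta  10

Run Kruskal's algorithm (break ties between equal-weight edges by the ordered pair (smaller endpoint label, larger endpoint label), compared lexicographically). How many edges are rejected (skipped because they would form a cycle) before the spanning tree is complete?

1

Kruskal's algorithm — process edges by increasing weight (ties by edge label):
gamma-zeta (1): add — endpoints in different components.
kappa-theta (1): add — endpoints in different components.
eta-zeta (5): add — endpoints in different components.
beta-theta (6): add — endpoints in different components.
eta-gamma (6): skip — gamma and eta already connected.
eta-theta (8): add — endpoints in different components.
Edges rejected before the tree was complete: 1.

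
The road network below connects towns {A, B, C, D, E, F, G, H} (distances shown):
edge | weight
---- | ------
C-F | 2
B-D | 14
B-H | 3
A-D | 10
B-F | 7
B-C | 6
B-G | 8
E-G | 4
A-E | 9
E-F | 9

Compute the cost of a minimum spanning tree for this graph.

42

Prim's algorithm from D:
Step 1: cheapest edge leaving the tree is A-D (10); add A.
Step 2: cheapest edge leaving the tree is A-E (9); add E.
Step 3: cheapest edge leaving the tree is E-G (4); add G.
Step 4: cheapest edge leaving the tree is B-G (8); add B.
Step 5: cheapest edge leaving the tree is B-H (3); add H.
Step 6: cheapest edge leaving the tree is B-C (6); add C.
Step 7: cheapest edge leaving the tree is C-F (2); add F.
MST edges: A-D, A-E, E-G, B-G, B-H, B-C, C-F; total weight 10+9+4+8+3+6+2 = 42.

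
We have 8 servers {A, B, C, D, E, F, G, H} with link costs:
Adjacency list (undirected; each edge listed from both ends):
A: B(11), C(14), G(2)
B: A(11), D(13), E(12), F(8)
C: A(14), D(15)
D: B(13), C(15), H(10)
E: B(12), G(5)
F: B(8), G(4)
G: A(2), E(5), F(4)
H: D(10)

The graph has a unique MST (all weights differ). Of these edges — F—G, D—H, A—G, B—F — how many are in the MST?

4

Sort edges by weight, then run Kruskal:
A—G (2): add — endpoints in different components.
F—G (4): add — endpoints in different components.
E—G (5): add — endpoints in different components.
B—F (8): add — endpoints in different components.
D—H (10): add — endpoints in different components.
A—B (11): skip — A and B already connected.
B—E (12): skip — B and E already connected.
B—D (13): add — endpoints in different components.
A—C (14): add — endpoints in different components.
MST edge set: {A—G, F—G, E—G, B—F, D—H, B—D, A—C}.
Of the listed edges, {F—G, D—H, A—G, B—F} are in the MST → 4.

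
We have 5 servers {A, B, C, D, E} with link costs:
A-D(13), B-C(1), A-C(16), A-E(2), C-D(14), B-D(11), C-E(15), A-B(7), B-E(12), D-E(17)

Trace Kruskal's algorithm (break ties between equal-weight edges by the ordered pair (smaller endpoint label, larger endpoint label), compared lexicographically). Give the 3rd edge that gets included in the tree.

A-B

Kruskal's algorithm — process edges by increasing weight (ties by edge label):
B-C (1): add — endpoints in different components.
A-E (2): add — endpoints in different components.
A-B (7): add — endpoints in different components.
B-D (11): add — endpoints in different components.
The 3rd edge added is A-B.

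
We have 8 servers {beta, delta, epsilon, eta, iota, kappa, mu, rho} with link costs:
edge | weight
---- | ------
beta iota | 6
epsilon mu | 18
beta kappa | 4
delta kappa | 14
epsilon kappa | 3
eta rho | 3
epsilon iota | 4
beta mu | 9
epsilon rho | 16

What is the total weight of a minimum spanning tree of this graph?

53

Kruskal's algorithm — process edges by increasing weight (ties by edge label):
epsilon kappa (3): add — endpoints in different components.
eta rho (3): add — endpoints in different components.
beta kappa (4): add — endpoints in different components.
epsilon iota (4): add — endpoints in different components.
beta iota (6): skip — beta and iota already connected.
beta mu (9): add — endpoints in different components.
delta kappa (14): add — endpoints in different components.
epsilon rho (16): add — endpoints in different components.
MST edges: epsilon kappa, eta rho, beta kappa, epsilon iota, beta mu, delta kappa, epsilon rho; total weight 3+3+4+4+9+14+16 = 53.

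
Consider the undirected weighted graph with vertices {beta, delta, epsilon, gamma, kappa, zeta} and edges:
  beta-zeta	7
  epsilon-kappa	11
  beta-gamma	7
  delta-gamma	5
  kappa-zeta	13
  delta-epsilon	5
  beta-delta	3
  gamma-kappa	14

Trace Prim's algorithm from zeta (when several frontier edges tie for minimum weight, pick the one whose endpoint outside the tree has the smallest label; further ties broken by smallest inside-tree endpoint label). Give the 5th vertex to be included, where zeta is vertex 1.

Prim's algorithm from zeta:
Step 1: cheapest edge leaving the tree is beta-zeta (7); add beta.
Step 2: cheapest edge leaving the tree is beta-delta (3); add delta.
Step 3: cheapest edge leaving the tree is delta-epsilon (5); add epsilon.
Step 4: cheapest edge leaving the tree is delta-gamma (5); add gamma.
Step 5: cheapest edge leaving the tree is epsilon-kappa (11); add kappa.
Vertex order: zeta, beta, delta, epsilon, gamma, kappa. The 5th vertex is gamma.

gamma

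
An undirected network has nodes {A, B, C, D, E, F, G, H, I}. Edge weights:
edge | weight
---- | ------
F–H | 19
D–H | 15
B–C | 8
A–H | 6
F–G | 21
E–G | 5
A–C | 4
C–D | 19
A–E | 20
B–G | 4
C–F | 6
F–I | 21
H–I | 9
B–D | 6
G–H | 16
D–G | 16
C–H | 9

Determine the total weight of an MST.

48

Prim's algorithm from I:
Step 1: cheapest edge leaving the tree is H–I (9); add H.
Step 2: cheapest edge leaving the tree is A–H (6); add A.
Step 3: cheapest edge leaving the tree is A–C (4); add C.
Step 4: cheapest edge leaving the tree is C–F (6); add F.
Step 5: cheapest edge leaving the tree is B–C (8); add B.
Step 6: cheapest edge leaving the tree is B–G (4); add G.
Step 7: cheapest edge leaving the tree is E–G (5); add E.
Step 8: cheapest edge leaving the tree is B–D (6); add D.
MST edges: H–I, A–H, A–C, C–F, B–C, B–G, E–G, B–D; total weight 9+6+4+6+8+4+5+6 = 48.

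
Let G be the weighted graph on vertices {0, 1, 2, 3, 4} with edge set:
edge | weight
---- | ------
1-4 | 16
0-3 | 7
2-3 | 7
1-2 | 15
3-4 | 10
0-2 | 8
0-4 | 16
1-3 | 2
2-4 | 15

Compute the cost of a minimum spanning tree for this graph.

Prim's algorithm from 0:
Step 1: frontier [0-3 7, 0-2 8, 0-4 16] → take 0-3 (7); add 3.
Step 2: frontier [0-2 8, 0-4 16, 1-3 2, 2-3 7, 3-4 10] → take 1-3 (2); add 1.
Step 3: frontier [0-2 8, 0-4 16, 1-2 15, 1-4 16, 2-3 7, 3-4 10] → take 2-3 (7); add 2.
Step 4: frontier [0-4 16, 1-4 16, 2-4 15, 3-4 10] → take 3-4 (10); add 4.
MST edges: 0-3, 1-3, 2-3, 3-4; total weight 7+2+7+10 = 26.

26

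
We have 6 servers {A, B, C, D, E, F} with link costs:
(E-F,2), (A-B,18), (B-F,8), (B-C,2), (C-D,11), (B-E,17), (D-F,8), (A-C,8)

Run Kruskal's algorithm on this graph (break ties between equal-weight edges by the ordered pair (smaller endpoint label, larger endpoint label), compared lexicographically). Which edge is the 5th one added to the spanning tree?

Kruskal: consider edges lightest-first.
B-C (2): add. Components now {A} {B,C} {D} {E} {F}
E-F (2): add. Components now {A} {B,C} {D} {E,F}
A-C (8): add. Components now {A,B,C} {D} {E,F}
B-F (8): add. Components now {A,B,C,E,F} {D}
D-F (8): add. Components now {A,B,C,D,E,F}
The 5th edge added is D-F.

D-F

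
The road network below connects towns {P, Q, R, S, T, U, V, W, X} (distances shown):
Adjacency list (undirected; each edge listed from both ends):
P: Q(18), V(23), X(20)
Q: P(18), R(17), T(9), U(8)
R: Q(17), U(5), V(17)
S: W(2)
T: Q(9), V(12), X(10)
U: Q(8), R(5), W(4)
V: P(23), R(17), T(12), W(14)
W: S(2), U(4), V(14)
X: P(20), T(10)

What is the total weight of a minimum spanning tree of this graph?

Kruskal: consider edges lightest-first.
S W (2): add — endpoints in different components.
U W (4): add — endpoints in different components.
R U (5): add — endpoints in different components.
Q U (8): add — endpoints in different components.
Q T (9): add — endpoints in different components.
T X (10): add — endpoints in different components.
T V (12): add — endpoints in different components.
V W (14): skip — W and V already connected.
Q R (17): skip — R and Q already connected.
R V (17): skip — R and V already connected.
P Q (18): add — endpoints in different components.
MST edges: S W, U W, R U, Q U, Q T, T X, T V, P Q; total weight 2+4+5+8+9+10+12+18 = 68.

68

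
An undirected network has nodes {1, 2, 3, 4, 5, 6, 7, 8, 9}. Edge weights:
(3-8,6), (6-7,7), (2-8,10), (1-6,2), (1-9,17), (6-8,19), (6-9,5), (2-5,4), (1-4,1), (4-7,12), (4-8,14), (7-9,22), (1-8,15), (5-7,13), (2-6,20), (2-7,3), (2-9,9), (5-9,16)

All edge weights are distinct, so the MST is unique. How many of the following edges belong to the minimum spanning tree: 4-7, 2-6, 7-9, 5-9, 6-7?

1

Sort edges by weight, then run Kruskal:
1-4 (1): add — endpoints in different components.
1-6 (2): add — endpoints in different components.
2-7 (3): add — endpoints in different components.
2-5 (4): add — endpoints in different components.
6-9 (5): add — endpoints in different components.
3-8 (6): add — endpoints in different components.
6-7 (7): add — endpoints in different components.
2-9 (9): skip — 2 and 9 already connected.
2-8 (10): add — endpoints in different components.
MST edge set: {1-4, 1-6, 2-7, 2-5, 6-9, 3-8, 6-7, 2-8}.
Of the listed edges, {6-7} are in the MST → 1.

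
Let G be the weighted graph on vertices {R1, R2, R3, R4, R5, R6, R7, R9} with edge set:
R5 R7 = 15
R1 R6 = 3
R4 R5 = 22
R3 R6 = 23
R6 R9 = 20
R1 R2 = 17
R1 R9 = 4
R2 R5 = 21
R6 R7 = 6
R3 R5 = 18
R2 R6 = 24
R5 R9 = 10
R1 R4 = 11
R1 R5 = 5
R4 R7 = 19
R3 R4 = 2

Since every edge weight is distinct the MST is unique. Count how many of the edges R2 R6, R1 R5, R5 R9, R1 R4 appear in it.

Kruskal's algorithm — process edges by increasing weight (ties by edge label):
R3 R4 (2): add — endpoints in different components.
R1 R6 (3): add — endpoints in different components.
R1 R9 (4): add — endpoints in different components.
R1 R5 (5): add — endpoints in different components.
R6 R7 (6): add — endpoints in different components.
R5 R9 (10): skip — R5 and R9 already connected.
R1 R4 (11): add — endpoints in different components.
R5 R7 (15): skip — R5 and R7 already connected.
R1 R2 (17): add — endpoints in different components.
MST edge set: {R3 R4, R1 R6, R1 R9, R1 R5, R6 R7, R1 R4, R1 R2}.
Of the listed edges, {R1 R5, R1 R4} are in the MST → 2.

2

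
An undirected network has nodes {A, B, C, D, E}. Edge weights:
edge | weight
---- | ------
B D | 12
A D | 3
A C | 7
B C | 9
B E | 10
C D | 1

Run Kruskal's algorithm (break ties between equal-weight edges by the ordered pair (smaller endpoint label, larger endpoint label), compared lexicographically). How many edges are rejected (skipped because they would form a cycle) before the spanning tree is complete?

1

Sort edges by weight, then run Kruskal:
C D (1): add — endpoints in different components.
A D (3): add — endpoints in different components.
A C (7): skip — A and C already connected.
B C (9): add — endpoints in different components.
B E (10): add — endpoints in different components.
Edges rejected before the tree was complete: 1.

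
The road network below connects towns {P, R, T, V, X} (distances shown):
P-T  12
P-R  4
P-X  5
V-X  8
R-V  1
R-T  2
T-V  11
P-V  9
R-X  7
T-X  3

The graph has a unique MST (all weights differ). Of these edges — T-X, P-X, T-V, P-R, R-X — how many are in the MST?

Kruskal's algorithm — process edges by increasing weight (ties by edge label):
R-V (1): add — endpoints in different components.
R-T (2): add — endpoints in different components.
T-X (3): add — endpoints in different components.
P-R (4): add — endpoints in different components.
MST edge set: {R-V, R-T, T-X, P-R}.
Of the listed edges, {T-X, P-R} are in the MST → 2.

2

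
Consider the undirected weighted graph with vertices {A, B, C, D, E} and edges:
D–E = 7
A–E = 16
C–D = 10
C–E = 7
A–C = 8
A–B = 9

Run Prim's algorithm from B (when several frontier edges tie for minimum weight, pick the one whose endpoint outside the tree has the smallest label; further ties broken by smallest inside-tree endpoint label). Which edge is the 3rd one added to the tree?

C-E

Grow the tree from B using Prim:
Step 1: frontier [A–B 9] → take A–B (9); add A.
Step 2: frontier [A–C 8, A–E 16] → take A–C (8); add C.
Step 3: frontier [A–E 16, C–E 7, C–D 10] → take C–E (7); add E.
Step 4: frontier [C–D 10, D–E 7] → take D–E (7); add D.
The 3rd edge added is C–E.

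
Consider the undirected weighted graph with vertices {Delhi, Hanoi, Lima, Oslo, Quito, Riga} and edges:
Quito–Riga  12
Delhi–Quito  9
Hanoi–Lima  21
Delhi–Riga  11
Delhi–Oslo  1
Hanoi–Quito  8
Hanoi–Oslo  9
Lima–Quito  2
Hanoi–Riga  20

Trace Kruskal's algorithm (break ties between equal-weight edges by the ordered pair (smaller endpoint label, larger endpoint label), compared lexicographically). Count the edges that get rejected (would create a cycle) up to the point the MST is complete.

Kruskal: consider edges lightest-first.
Delhi–Oslo (1): add. Components now {Riga} {Quito} {Lima} {Hanoi} {Delhi,Oslo}
Lima–Quito (2): add. Components now {Riga} {Lima,Quito} {Hanoi} {Delhi,Oslo}
Hanoi–Quito (8): add. Components now {Riga} {Hanoi,Lima,Quito} {Delhi,Oslo}
Delhi–Quito (9): add. Components now {Riga} {Delhi,Hanoi,Lima,Oslo,Quito}
Hanoi–Oslo (9): skip — Hanoi and Oslo already connected.
Delhi–Riga (11): add. Components now {Delhi,Hanoi,Lima,Oslo,Quito,Riga}
Edges rejected before the tree was complete: 1.

1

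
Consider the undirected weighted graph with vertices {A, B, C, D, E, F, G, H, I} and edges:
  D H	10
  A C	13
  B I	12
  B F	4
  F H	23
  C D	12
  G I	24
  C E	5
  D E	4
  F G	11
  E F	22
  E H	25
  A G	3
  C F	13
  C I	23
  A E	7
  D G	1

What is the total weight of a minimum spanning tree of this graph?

Kruskal: consider edges lightest-first.
D G (1): add — endpoints in different components.
A G (3): add — endpoints in different components.
B F (4): add — endpoints in different components.
D E (4): add — endpoints in different components.
C E (5): add — endpoints in different components.
A E (7): skip — A and E already connected.
D H (10): add — endpoints in different components.
F G (11): add — endpoints in different components.
B I (12): add — endpoints in different components.
MST edges: D G, A G, B F, D E, C E, D H, F G, B I; total weight 1+3+4+4+5+10+11+12 = 50.

50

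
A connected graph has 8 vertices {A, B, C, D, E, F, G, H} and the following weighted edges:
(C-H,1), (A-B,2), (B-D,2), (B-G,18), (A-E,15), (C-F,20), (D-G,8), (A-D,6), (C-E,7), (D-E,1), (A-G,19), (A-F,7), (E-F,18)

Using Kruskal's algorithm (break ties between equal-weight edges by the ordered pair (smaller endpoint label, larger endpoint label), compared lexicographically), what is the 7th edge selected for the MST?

Sort edges by weight, then run Kruskal:
C-H (1): add — endpoints in different components.
D-E (1): add — endpoints in different components.
A-B (2): add — endpoints in different components.
B-D (2): add — endpoints in different components.
A-D (6): skip — A and D already connected.
A-F (7): add — endpoints in different components.
C-E (7): add — endpoints in different components.
D-G (8): add — endpoints in different components.
The 7th edge added is D-G.

D-G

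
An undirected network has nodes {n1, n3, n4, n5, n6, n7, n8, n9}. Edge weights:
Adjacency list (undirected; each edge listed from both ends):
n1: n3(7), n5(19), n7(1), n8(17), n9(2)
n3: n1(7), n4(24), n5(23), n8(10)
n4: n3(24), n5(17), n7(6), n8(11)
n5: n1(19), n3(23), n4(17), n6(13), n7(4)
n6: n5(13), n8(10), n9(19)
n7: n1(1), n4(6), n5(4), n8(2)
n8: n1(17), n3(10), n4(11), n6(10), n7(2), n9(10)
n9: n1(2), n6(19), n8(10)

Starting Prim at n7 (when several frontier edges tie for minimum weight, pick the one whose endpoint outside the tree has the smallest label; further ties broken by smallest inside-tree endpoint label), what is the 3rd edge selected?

n1-n9

Prim, starting at n7.
Step 1: cheapest edge leaving the tree is n1—n7 (1); add n1.
Step 2: cheapest edge leaving the tree is n7—n8 (2); add n8.
Step 3: cheapest edge leaving the tree is n1—n9 (2); add n9.
Step 4: cheapest edge leaving the tree is n5—n7 (4); add n5.
Step 5: cheapest edge leaving the tree is n4—n7 (6); add n4.
Step 6: cheapest edge leaving the tree is n1—n3 (7); add n3.
Step 7: cheapest edge leaving the tree is n6—n8 (10); add n6.
The 3rd edge added is n1—n9.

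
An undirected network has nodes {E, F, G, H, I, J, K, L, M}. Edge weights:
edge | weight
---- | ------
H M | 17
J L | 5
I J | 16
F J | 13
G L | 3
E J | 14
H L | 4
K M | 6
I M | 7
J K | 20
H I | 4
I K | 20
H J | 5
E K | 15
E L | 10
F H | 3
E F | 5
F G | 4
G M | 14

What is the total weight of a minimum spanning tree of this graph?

37

Kruskal's algorithm — process edges by increasing weight (ties by edge label):
F H (3): add — endpoints in different components.
G L (3): add — endpoints in different components.
F G (4): add — endpoints in different components.
H I (4): add — endpoints in different components.
H L (4): skip — H and L already connected.
E F (5): add — endpoints in different components.
H J (5): add — endpoints in different components.
J L (5): skip — J and L already connected.
K M (6): add — endpoints in different components.
I M (7): add — endpoints in different components.
MST edges: F H, G L, F G, H I, E F, H J, K M, I M; total weight 3+3+4+4+5+5+6+7 = 37.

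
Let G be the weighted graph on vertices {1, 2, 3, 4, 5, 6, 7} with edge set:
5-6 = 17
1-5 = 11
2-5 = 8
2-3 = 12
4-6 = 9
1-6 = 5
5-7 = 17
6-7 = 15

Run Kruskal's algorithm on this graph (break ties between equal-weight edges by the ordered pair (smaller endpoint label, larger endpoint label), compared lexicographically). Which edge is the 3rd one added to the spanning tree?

Kruskal's algorithm — process edges by increasing weight (ties by edge label):
1-6 (5): add. Components now {1,6} {2} {3} {4} {5} {7}
2-5 (8): add. Components now {1,6} {2,5} {3} {4} {7}
4-6 (9): add. Components now {1,4,6} {2,5} {3} {7}
1-5 (11): add. Components now {1,2,4,5,6} {3} {7}
2-3 (12): add. Components now {1,2,3,4,5,6} {7}
6-7 (15): add. Components now {1,2,3,4,5,6,7}
The 3rd edge added is 4-6.

4-6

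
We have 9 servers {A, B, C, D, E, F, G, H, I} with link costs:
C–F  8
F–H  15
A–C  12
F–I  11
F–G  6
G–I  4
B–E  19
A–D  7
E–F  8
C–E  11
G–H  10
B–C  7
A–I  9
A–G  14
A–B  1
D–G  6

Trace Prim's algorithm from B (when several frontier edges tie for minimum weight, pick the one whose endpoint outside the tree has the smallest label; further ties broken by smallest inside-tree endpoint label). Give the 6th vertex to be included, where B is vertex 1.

I

Prim's algorithm from B:
Step 1: cheapest edge leaving the tree is A–B (1); add A.
Step 2: cheapest edge leaving the tree is B–C (7); add C.
Step 3: cheapest edge leaving the tree is A–D (7); add D.
Step 4: cheapest edge leaving the tree is D–G (6); add G.
Step 5: cheapest edge leaving the tree is G–I (4); add I.
Step 6: cheapest edge leaving the tree is F–G (6); add F.
Step 7: cheapest edge leaving the tree is E–F (8); add E.
Step 8: cheapest edge leaving the tree is G–H (10); add H.
Vertex order: B, A, C, D, G, I, F, E, H. The 6th vertex is I.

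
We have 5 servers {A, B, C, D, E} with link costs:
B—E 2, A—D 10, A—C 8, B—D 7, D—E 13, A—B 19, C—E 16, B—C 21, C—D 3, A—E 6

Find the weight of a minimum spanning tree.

Prim's algorithm from A:
Step 1: frontier [A—E 6, A—C 8, A—D 10, A—B 19] → take A—E (6); add E.
Step 2: frontier [A—C 8, A—D 10, A—B 19, B—E 2, D—E 13, C—E 16] → take B—E (2); add B.
Step 3: frontier [A—C 8, A—D 10, B—D 7, B—C 21, D—E 13, C—E 16] → take B—D (7); add D.
Step 4: frontier [A—C 8, B—C 21, C—D 3, C—E 16] → take C—D (3); add C.
MST edges: A—E, B—E, B—D, C—D; total weight 6+2+7+3 = 18.

18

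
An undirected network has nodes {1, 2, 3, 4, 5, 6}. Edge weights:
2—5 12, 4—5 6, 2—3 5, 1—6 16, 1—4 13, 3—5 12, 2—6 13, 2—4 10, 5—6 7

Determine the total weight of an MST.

Prim, starting at 4.
Step 1: frontier [4—5 6, 2—4 10, 1—4 13] → take 4—5 (6); add 5.
Step 2: frontier [2—4 10, 1—4 13, 5—6 7, 2—5 12, 3—5 12] → take 5—6 (7); add 6.
Step 3: frontier [2—4 10, 1—4 13, 2—5 12, 3—5 12, 2—6 13, 1—6 16] → take 2—4 (10); add 2.
Step 4: frontier [2—3 5, 1—4 13, 3—5 12, 1—6 16] → take 2—3 (5); add 3.
Step 5: frontier [1—4 13, 1—6 16] → take 1—4 (13); add 1.
MST edges: 4—5, 5—6, 2—4, 2—3, 1—4; total weight 6+7+10+5+13 = 41.

41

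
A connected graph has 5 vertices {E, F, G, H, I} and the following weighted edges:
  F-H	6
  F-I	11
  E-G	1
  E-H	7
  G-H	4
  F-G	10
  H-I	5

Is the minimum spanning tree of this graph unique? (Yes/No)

Yes

Kruskal's algorithm — process edges by increasing weight (ties by edge label):
E-G (1): add — endpoints in different components.
G-H (4): add — endpoints in different components.
H-I (5): add — endpoints in different components.
F-H (6): add — endpoints in different components.
Every non-tree edge has weight strictly greater than the heaviest edge on the tree path between its endpoints, so the MST is unique.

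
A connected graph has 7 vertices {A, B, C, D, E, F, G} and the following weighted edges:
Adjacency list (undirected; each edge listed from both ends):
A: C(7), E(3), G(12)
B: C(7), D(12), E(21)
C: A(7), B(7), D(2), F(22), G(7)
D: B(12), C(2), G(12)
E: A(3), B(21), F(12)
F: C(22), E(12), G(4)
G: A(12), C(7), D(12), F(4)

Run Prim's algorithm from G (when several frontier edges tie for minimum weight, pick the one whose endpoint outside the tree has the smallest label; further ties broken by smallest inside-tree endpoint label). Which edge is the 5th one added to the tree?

A-E

Prim, starting at G.
Step 1: frontier [F—G 4, C—G 7, A—G 12, D—G 12] → take F—G (4); add F.
Step 2: frontier [E—F 12, C—F 22, C—G 7, A—G 12, D—G 12] → take C—G (7); add C.
Step 3: frontier [C—D 2, A—C 7, B—C 7, E—F 12, A—G 12, D—G 12] → take C—D (2); add D.
Step 4: frontier [A—C 7, B—C 7, B—D 12, E—F 12, A—G 12] → take A—C (7); add A.
Step 5: frontier [A—E 3, B—C 7, B—D 12, E—F 12] → take A—E (3); add E.
Step 6: frontier [B—C 7, B—D 12, B—E 21] → take B—C (7); add B.
The 5th edge added is A—E.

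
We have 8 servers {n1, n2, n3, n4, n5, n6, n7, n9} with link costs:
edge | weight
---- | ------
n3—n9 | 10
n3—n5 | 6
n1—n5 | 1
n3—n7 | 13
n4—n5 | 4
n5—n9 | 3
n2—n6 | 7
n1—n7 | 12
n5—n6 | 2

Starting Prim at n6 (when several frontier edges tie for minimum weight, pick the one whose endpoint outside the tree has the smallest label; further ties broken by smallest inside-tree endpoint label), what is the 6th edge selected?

n2-n6

Prim's algorithm from n6:
Step 1: frontier [n5—n6 2, n2—n6 7] → take n5—n6 (2); add n5.
Step 2: frontier [n1—n5 1, n5—n9 3, n4—n5 4, n3—n5 6, n2—n6 7] → take n1—n5 (1); add n1.
Step 3: frontier [n1—n7 12, n5—n9 3, n4—n5 4, n3—n5 6, n2—n6 7] → take n5—n9 (3); add n9.
Step 4: frontier [n1—n7 12, n4—n5 4, n3—n5 6, n2—n6 7, n3—n9 10] → take n4—n5 (4); add n4.
Step 5: frontier [n1—n7 12, n3—n5 6, n2—n6 7, n3—n9 10] → take n3—n5 (6); add n3.
Step 6: frontier [n1—n7 12, n3—n7 13, n2—n6 7] → take n2—n6 (7); add n2.
Step 7: frontier [n1—n7 12, n3—n7 13] → take n1—n7 (12); add n7.
The 6th edge added is n2—n6.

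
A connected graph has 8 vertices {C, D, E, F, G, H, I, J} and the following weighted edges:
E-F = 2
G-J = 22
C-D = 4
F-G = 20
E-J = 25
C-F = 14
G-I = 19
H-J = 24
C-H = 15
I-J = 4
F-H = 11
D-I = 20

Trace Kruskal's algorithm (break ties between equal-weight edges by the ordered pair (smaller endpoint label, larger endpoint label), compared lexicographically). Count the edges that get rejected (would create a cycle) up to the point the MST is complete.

1

Sort edges by weight, then run Kruskal:
E-F (2): add — endpoints in different components.
C-D (4): add — endpoints in different components.
I-J (4): add — endpoints in different components.
F-H (11): add — endpoints in different components.
C-F (14): add — endpoints in different components.
C-H (15): skip — C and H already connected.
G-I (19): add — endpoints in different components.
D-I (20): add — endpoints in different components.
Edges rejected before the tree was complete: 1.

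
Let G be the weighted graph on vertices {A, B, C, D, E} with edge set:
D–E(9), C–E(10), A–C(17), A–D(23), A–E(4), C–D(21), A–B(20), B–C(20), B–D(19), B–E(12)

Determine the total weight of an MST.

Kruskal's algorithm — process edges by increasing weight (ties by edge label):
A–E (4): add — endpoints in different components.
D–E (9): add — endpoints in different components.
C–E (10): add — endpoints in different components.
B–E (12): add — endpoints in different components.
MST edges: A–E, D–E, C–E, B–E; total weight 4+9+10+12 = 35.

35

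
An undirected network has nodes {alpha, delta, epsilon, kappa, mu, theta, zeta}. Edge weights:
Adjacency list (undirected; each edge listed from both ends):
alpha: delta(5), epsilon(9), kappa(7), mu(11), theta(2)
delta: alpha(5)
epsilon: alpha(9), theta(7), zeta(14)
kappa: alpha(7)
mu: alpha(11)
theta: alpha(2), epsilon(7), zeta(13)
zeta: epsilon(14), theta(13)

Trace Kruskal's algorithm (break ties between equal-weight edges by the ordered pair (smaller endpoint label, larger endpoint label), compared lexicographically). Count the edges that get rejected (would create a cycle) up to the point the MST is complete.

Kruskal's algorithm — process edges by increasing weight (ties by edge label):
alpha-theta (2): add. Components now {zeta} {alpha,theta} {mu} {kappa} {epsilon} {delta}
alpha-delta (5): add. Components now {zeta} {alpha,delta,theta} {mu} {kappa} {epsilon}
alpha-kappa (7): add. Components now {zeta} {alpha,delta,kappa,theta} {mu} {epsilon}
epsilon-theta (7): add. Components now {zeta} {alpha,delta,epsilon,kappa,theta} {mu}
alpha-epsilon (9): skip — alpha and epsilon already connected.
alpha-mu (11): add. Components now {zeta} {alpha,delta,epsilon,kappa,mu,theta}
theta-zeta (13): add. Components now {alpha,delta,epsilon,kappa,mu,theta,zeta}
Edges rejected before the tree was complete: 1.

1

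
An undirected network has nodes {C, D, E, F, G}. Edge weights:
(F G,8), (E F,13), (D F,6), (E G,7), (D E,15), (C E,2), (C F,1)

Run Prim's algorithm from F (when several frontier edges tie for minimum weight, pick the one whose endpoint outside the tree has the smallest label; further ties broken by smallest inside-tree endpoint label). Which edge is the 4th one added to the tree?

Prim, starting at F.
Step 1: cheapest edge leaving the tree is C F (1); add C.
Step 2: cheapest edge leaving the tree is C E (2); add E.
Step 3: cheapest edge leaving the tree is D F (6); add D.
Step 4: cheapest edge leaving the tree is E G (7); add G.
The 4th edge added is E G.

E-G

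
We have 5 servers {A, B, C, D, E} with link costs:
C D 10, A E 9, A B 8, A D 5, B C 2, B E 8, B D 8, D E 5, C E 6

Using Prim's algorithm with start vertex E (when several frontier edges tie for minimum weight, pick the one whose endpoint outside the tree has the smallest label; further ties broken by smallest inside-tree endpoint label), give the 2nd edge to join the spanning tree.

A-D

Grow the tree from E using Prim:
Step 1: frontier [D E 5, C E 6, B E 8, A E 9] → take D E (5); add D.
Step 2: frontier [A D 5, B D 8, C D 10, C E 6, B E 8, A E 9] → take A D (5); add A.
Step 3: frontier [A B 8, B D 8, C D 10, C E 6, B E 8] → take C E (6); add C.
Step 4: frontier [A B 8, B C 2, B D 8, B E 8] → take B C (2); add B.
The 2nd edge added is A D.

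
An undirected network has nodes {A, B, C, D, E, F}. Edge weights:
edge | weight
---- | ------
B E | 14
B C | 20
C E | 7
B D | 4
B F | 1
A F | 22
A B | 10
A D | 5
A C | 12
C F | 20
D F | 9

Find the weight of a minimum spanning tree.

Sort edges by weight, then run Kruskal:
B F (1): add. Components now {A} {B,F} {C} {D} {E}
B D (4): add. Components now {A} {B,D,F} {C} {E}
A D (5): add. Components now {A,B,D,F} {C} {E}
C E (7): add. Components now {A,B,D,F} {C,E}
D F (9): skip — D and F already connected.
A B (10): skip — A and B already connected.
A C (12): add. Components now {A,B,C,D,E,F}
MST edges: B F, B D, A D, C E, A C; total weight 1+4+5+7+12 = 29.

29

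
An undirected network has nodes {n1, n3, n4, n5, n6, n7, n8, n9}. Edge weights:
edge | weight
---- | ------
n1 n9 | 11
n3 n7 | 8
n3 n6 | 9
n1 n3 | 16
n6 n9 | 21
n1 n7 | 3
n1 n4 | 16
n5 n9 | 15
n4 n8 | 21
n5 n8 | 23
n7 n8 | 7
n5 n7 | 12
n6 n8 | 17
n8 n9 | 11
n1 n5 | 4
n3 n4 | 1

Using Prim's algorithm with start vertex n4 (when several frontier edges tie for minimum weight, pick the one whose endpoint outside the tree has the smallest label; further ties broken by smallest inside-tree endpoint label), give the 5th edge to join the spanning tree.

n7-n8

Grow the tree from n4 using Prim:
Step 1: cheapest edge leaving the tree is n3 n4 (1); add n3.
Step 2: cheapest edge leaving the tree is n3 n7 (8); add n7.
Step 3: cheapest edge leaving the tree is n1 n7 (3); add n1.
Step 4: cheapest edge leaving the tree is n1 n5 (4); add n5.
Step 5: cheapest edge leaving the tree is n7 n8 (7); add n8.
Step 6: cheapest edge leaving the tree is n3 n6 (9); add n6.
Step 7: cheapest edge leaving the tree is n1 n9 (11); add n9.
The 5th edge added is n7 n8.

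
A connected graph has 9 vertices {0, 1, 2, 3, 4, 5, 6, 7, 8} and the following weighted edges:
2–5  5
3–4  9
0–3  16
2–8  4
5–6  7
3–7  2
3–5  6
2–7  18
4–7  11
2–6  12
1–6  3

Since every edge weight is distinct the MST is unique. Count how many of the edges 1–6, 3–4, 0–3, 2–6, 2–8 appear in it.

4

Kruskal's algorithm — process edges by increasing weight (ties by edge label):
3–7 (2): add — endpoints in different components.
1–6 (3): add — endpoints in different components.
2–8 (4): add — endpoints in different components.
2–5 (5): add — endpoints in different components.
3–5 (6): add — endpoints in different components.
5–6 (7): add — endpoints in different components.
3–4 (9): add — endpoints in different components.
4–7 (11): skip — 4 and 7 already connected.
2–6 (12): skip — 2 and 6 already connected.
0–3 (16): add — endpoints in different components.
MST edge set: {3–7, 1–6, 2–8, 2–5, 3–5, 5–6, 3–4, 0–3}.
Of the listed edges, {1–6, 3–4, 0–3, 2–8} are in the MST → 4.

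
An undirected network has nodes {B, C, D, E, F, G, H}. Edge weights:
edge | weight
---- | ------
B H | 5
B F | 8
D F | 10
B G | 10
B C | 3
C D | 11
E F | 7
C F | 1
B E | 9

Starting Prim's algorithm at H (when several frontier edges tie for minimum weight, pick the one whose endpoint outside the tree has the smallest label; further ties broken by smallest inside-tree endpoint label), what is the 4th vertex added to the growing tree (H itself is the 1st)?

Prim, starting at H.
Step 1: cheapest edge leaving the tree is B H (5); add B.
Step 2: cheapest edge leaving the tree is B C (3); add C.
Step 3: cheapest edge leaving the tree is C F (1); add F.
Step 4: cheapest edge leaving the tree is E F (7); add E.
Step 5: cheapest edge leaving the tree is D F (10); add D.
Step 6: cheapest edge leaving the tree is B G (10); add G.
Vertex order: H, B, C, F, E, D, G. The 4th vertex is F.

F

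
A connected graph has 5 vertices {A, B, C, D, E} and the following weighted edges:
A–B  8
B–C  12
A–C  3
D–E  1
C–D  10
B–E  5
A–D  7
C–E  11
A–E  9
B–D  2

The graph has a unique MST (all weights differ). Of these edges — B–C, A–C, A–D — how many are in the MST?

Sort edges by weight, then run Kruskal:
D–E (1): add. Components now {A} {B} {C} {D,E}
B–D (2): add. Components now {A} {B,D,E} {C}
A–C (3): add. Components now {A,C} {B,D,E}
B–E (5): skip — B and E already connected.
A–D (7): add. Components now {A,B,C,D,E}
MST edge set: {D–E, B–D, A–C, A–D}.
Of the listed edges, {A–C, A–D} are in the MST → 2.

2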